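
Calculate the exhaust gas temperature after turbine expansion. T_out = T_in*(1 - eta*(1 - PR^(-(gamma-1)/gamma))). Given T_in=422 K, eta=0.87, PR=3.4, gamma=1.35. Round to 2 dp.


T_out = T_in * (1 - eta * (1 - PR^(-(gamma-1)/gamma)))
Exponent = -(1.35-1)/1.35 = -0.25925926
PR^exp = 3.4^(-0.25925926) = 0.72813041
Factor = 1 - 0.87*(1 - 0.72813041) = 0.76347346
T_out = 422 * 0.76347346 = 322.19 K


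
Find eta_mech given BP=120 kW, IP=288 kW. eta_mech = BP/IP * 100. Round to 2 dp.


eta_mech = (BP / IP) * 100
Ratio = 120 / 288 = 0.4167
eta_mech = 0.4167 * 100 = 41.67%


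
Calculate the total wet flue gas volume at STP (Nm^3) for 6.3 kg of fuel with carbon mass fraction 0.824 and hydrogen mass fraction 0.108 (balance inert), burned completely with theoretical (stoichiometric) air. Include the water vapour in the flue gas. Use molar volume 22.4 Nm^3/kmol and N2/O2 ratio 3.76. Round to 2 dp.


Per kg fuel: CO2 = (C/12 kmol)*22.4 = (0.824/12)*22.4 = 1.53813 Nm^3
Per kg fuel: H2O = (H/2 kmol)*22.4 = (0.108/2)*22.4 = 1.20960 Nm^3
O2 needed per kg fuel = C/12 + H/4 = 0.824/12 + 0.108/4 = 0.09566667 kmol
Per kg fuel: N2 = O2*3.76*22.4 = 0.09566667*3.76*22.4 = 8.05743 Nm^3
Total per kg = 1.53813 + 1.20960 + 8.05743 = 10.80516 Nm^3
Total = 10.80516 * 6.3 = 68.07 Nm^3


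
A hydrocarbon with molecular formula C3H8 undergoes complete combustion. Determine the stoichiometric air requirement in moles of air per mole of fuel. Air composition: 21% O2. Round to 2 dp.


Balanced combustion: C3H8 + 5 O2 -> 3 CO2 + 4 H2O
O2 needed = C + H/4 = 3 + 8/4 = 5.00 moles
Air moles = O2 / 0.21 = 5.00 / 0.21 = 23.81 moles air


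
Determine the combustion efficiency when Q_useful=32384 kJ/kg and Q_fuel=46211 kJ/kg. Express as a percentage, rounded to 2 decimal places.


Efficiency = (Q_useful / Q_fuel) * 100
Efficiency = (32384 / 46211) * 100
Efficiency = 0.7008 * 100 = 70.08%


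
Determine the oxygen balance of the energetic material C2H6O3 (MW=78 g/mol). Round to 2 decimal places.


OB = -1600 * (2C + H/2 - O) / MW
Inner = 2*2 + 6/2 - 3 = 4.00
OB = -1600 * 4.00 / 78 = -82.05%


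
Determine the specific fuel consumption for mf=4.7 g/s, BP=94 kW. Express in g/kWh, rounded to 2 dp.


SFC = (mf / BP) * 3600
Rate = 4.7 / 94 = 0.050000 g/(s*kW)
SFC = 0.050000 * 3600 = 180.00 g/kWh


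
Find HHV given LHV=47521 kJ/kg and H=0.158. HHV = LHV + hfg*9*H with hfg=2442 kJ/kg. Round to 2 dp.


HHV = LHV + hfg * 9 * H
Water addition = 2442 * 9 * 0.158 = 3472.524 kJ/kg
HHV = 47521 + 3472.524 = 50993.52 kJ/kg


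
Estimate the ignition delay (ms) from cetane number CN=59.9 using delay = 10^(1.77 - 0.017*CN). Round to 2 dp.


delay = 10^(1.77 - 0.017*CN)
Exponent = 1.77 - 0.017*59.9 = 0.7517
delay = 10^0.7517 = 5.65 ms


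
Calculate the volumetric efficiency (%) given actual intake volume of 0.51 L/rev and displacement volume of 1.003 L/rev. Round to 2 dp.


eta_v = (V_actual / V_disp) * 100
Ratio = 0.51 / 1.003 = 0.5085
eta_v = 0.5085 * 100 = 50.85%


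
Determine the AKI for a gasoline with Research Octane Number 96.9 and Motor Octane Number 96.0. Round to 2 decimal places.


AKI = (RON + MON) / 2
AKI = (96.9 + 96.0) / 2
AKI = 192.9 / 2 = 96.45


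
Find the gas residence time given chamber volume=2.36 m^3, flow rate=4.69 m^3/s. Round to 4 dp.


tau = V / Q_flow
tau = 2.36 / 4.69 = 0.5032 s


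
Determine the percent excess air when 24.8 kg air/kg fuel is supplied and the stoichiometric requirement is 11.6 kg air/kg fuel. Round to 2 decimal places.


Excess air = actual - stoichiometric = 24.8 - 11.6 = 13.20 kg/kg fuel
Excess air % = (excess / stoich) * 100 = (13.20 / 11.6) * 100 = 113.79%


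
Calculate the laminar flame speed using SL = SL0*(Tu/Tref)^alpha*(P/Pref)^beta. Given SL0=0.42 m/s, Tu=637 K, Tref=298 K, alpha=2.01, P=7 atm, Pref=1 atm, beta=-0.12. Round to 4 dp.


SL = SL0 * (Tu/Tref)^alpha * (P/Pref)^beta
T ratio = 637/298 = 2.13758389
(T ratio)^alpha = 2.13758389^2.01 = 4.604109
(P/Pref)^beta = 7^(-0.12) = 0.791750
SL = 0.42 * 4.604109 * 0.791750 = 1.5310 m/s


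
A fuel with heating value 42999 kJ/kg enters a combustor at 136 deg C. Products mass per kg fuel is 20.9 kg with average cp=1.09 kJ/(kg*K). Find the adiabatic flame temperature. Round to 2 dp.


T_ad = T_in + Hc / (m_p * cp)
Denominator = 20.9 * 1.09 = 22.7810
Temperature rise = 42999 / 22.7810 = 1887.49 K
T_ad = 136 + 1887.49 = 2023.49 deg C


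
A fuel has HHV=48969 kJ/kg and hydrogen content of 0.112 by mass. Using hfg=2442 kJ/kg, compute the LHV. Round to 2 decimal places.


LHV = HHV - hfg * 9 * H
Water correction = 2442 * 9 * 0.112 = 2461.536 kJ/kg
LHV = 48969 - 2461.536 = 46507.46 kJ/kg


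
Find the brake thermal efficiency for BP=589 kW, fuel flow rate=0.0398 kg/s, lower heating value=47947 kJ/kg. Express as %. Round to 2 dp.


eta_BTE = (BP / (mf * LHV)) * 100
Denominator = 0.0398 * 47947 = 1908.2906 kW
eta_BTE = (589 / 1908.2906) * 100 = 30.87%


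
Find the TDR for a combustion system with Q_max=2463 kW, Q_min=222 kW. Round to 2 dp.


TDR = Q_max / Q_min
TDR = 2463 / 222 = 11.09


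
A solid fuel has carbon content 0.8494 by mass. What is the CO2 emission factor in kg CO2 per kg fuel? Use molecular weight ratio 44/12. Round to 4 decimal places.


EF = C_frac * (M_CO2 / M_C)
EF = 0.8494 * (44/12)
EF = 0.8494 * 3.666667 = 3.1145 kg_CO2/kg_fuel


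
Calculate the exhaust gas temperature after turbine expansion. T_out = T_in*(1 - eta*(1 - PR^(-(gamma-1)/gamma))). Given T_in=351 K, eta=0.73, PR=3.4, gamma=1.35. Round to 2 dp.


T_out = T_in * (1 - eta * (1 - PR^(-(gamma-1)/gamma)))
Exponent = -(1.35-1)/1.35 = -0.25925926
PR^exp = 3.4^(-0.25925926) = 0.72813041
Factor = 1 - 0.73*(1 - 0.72813041) = 0.80153520
T_out = 351 * 0.80153520 = 281.34 K


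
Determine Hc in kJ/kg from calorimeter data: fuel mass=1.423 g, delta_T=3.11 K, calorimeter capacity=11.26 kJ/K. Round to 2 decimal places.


Hc = C_cal * delta_T / m_fuel
Q_released = 11.26 * 3.11 = 35.0186 kJ
m_fuel = 1.423 g = 1.423/1000 kg = 0.001423 kg
Hc = 35.0186 / 0.001423 = 24609.00 kJ/kg


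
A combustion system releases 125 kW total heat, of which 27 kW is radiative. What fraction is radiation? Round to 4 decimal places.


f_rad = Q_rad / Q_total
f_rad = 27 / 125 = 0.2160


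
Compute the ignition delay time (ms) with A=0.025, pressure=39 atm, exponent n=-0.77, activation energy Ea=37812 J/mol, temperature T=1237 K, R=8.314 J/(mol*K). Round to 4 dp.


tau = A * P^n * exp(Ea/(R*T))
P^n = 39^(-0.77) = 0.05954979
Ea/(R*T) = 37812/(8.314*1237) = 3.676630
exp(Ea/(R*T)) = 39.513012
tau = 0.025 * 0.05954979 * 39.513012 = 0.0588 ms


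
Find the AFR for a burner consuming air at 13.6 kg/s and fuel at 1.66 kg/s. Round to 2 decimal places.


AFR = m_air / m_fuel
AFR = 13.6 / 1.66 = 8.19


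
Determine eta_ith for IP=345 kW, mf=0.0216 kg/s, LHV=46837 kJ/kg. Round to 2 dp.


eta_ith = (IP / (mf * LHV)) * 100
Denominator = 0.0216 * 46837 = 1011.6792 kW
eta_ith = (345 / 1011.6792) * 100 = 34.10%


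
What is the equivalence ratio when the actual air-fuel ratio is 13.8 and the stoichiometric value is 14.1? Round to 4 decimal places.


phi = AFR_stoich / AFR_actual
phi = 14.1 / 13.8 = 1.0217


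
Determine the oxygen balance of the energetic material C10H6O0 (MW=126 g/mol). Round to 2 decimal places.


OB = -1600 * (2C + H/2 - O) / MW
Inner = 2*10 + 6/2 - 0 = 23.00
OB = -1600 * 23.00 / 126 = -292.06%


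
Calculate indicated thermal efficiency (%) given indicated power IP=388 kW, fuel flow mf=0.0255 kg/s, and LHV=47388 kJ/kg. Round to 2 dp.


eta_ith = (IP / (mf * LHV)) * 100
Denominator = 0.0255 * 47388 = 1208.3940 kW
eta_ith = (388 / 1208.3940) * 100 = 32.11%


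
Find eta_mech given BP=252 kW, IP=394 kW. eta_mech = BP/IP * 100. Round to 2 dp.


eta_mech = (BP / IP) * 100
Ratio = 252 / 394 = 0.6396
eta_mech = 0.6396 * 100 = 63.96%


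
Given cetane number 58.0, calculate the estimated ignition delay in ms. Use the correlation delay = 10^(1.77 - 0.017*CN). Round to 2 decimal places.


delay = 10^(1.77 - 0.017*CN)
Exponent = 1.77 - 0.017*58.0 = 0.7840
delay = 10^0.7840 = 6.08 ms


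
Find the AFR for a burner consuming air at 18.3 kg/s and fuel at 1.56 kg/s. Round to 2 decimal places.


AFR = m_air / m_fuel
AFR = 18.3 / 1.56 = 11.73


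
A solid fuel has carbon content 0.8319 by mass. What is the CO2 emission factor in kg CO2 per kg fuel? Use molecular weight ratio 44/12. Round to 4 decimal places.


EF = C_frac * (M_CO2 / M_C)
EF = 0.8319 * (44/12)
EF = 0.8319 * 3.666667 = 3.0503 kg_CO2/kg_fuel


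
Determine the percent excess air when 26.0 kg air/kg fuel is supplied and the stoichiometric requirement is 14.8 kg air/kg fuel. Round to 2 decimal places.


Excess air = actual - stoichiometric = 26.0 - 14.8 = 11.20 kg/kg fuel
Excess air % = (excess / stoich) * 100 = (11.20 / 14.8) * 100 = 75.68%


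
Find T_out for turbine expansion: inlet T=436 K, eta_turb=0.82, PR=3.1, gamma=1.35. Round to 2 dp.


T_out = T_in * (1 - eta * (1 - PR^(-(gamma-1)/gamma)))
Exponent = -(1.35-1)/1.35 = -0.25925926
PR^exp = 3.1^(-0.25925926) = 0.74577862
Factor = 1 - 0.82*(1 - 0.74577862) = 0.79153847
T_out = 436 * 0.79153847 = 345.11 K


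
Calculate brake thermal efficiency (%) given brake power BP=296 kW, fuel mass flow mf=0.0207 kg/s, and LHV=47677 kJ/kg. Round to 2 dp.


eta_BTE = (BP / (mf * LHV)) * 100
Denominator = 0.0207 * 47677 = 986.9139 kW
eta_BTE = (296 / 986.9139) * 100 = 29.99%


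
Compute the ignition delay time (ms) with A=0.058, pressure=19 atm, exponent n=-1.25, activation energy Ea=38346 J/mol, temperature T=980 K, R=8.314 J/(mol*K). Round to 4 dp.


tau = A * P^n * exp(Ea/(R*T))
P^n = 19^(-1.25) = 0.02520914
Ea/(R*T) = 38346/(8.314*980) = 4.706347
exp(Ea/(R*T)) = 110.647259
tau = 0.058 * 0.02520914 * 110.647259 = 0.1618 ms


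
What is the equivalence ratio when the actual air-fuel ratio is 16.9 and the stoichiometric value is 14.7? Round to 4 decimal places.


phi = AFR_stoich / AFR_actual
phi = 14.7 / 16.9 = 0.8698


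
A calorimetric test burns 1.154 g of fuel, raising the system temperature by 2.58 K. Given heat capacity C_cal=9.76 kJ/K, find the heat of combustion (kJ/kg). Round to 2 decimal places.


Hc = C_cal * delta_T / m_fuel
Q_released = 9.76 * 2.58 = 25.1808 kJ
m_fuel = 1.154 g = 1.154/1000 kg = 0.001154 kg
Hc = 25.1808 / 0.001154 = 21820.45 kJ/kg


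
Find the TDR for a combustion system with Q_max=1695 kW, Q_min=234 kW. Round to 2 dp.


TDR = Q_max / Q_min
TDR = 1695 / 234 = 7.24


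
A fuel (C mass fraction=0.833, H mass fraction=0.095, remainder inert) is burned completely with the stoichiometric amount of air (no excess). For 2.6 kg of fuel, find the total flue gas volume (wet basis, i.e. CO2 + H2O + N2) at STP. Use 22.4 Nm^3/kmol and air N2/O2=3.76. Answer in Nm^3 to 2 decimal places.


Per kg fuel: CO2 = (C/12 kmol)*22.4 = (0.833/12)*22.4 = 1.55493 Nm^3
Per kg fuel: H2O = (H/2 kmol)*22.4 = (0.095/2)*22.4 = 1.06400 Nm^3
O2 needed per kg fuel = C/12 + H/4 = 0.833/12 + 0.095/4 = 0.09316667 kmol
Per kg fuel: N2 = O2*3.76*22.4 = 0.09316667*3.76*22.4 = 7.84687 Nm^3
Total per kg = 1.55493 + 1.06400 + 7.84687 = 10.46580 Nm^3
Total = 10.46580 * 2.6 = 27.21 Nm^3


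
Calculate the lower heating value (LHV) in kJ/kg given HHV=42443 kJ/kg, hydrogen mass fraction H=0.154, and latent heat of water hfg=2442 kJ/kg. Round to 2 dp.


LHV = HHV - hfg * 9 * H
Water correction = 2442 * 9 * 0.154 = 3384.612 kJ/kg
LHV = 42443 - 3384.612 = 39058.39 kJ/kg


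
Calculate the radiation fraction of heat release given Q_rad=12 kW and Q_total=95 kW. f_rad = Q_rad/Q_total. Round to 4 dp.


f_rad = Q_rad / Q_total
f_rad = 12 / 95 = 0.1263


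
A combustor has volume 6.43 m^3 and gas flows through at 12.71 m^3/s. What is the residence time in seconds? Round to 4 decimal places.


tau = V / Q_flow
tau = 6.43 / 12.71 = 0.5059 s


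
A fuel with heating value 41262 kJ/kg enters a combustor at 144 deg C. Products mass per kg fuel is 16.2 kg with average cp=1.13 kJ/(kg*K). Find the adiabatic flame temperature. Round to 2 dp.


T_ad = T_in + Hc / (m_p * cp)
Denominator = 16.2 * 1.13 = 18.3060
Temperature rise = 41262 / 18.3060 = 2254.02 K
T_ad = 144 + 2254.02 = 2398.02 deg C


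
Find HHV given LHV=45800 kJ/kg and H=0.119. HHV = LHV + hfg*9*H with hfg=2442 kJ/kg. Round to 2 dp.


HHV = LHV + hfg * 9 * H
Water addition = 2442 * 9 * 0.119 = 2615.382 kJ/kg
HHV = 45800 + 2615.382 = 48415.38 kJ/kg


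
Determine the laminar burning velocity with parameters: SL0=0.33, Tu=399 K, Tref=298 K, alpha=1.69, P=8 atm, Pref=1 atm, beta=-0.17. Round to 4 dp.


SL = SL0 * (Tu/Tref)^alpha * (P/Pref)^beta
T ratio = 399/298 = 1.33892617
(T ratio)^alpha = 1.33892617^1.69 = 1.637641
(P/Pref)^beta = 8^(-0.17) = 0.702222
SL = 0.33 * 1.637641 * 0.702222 = 0.3795 m/s


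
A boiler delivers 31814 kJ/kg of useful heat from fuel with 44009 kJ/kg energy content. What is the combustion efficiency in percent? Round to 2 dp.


Efficiency = (Q_useful / Q_fuel) * 100
Efficiency = (31814 / 44009) * 100
Efficiency = 0.7229 * 100 = 72.29%


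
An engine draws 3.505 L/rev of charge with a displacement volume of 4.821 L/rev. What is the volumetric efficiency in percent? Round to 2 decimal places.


eta_v = (V_actual / V_disp) * 100
Ratio = 3.505 / 4.821 = 0.7270
eta_v = 0.7270 * 100 = 72.70%


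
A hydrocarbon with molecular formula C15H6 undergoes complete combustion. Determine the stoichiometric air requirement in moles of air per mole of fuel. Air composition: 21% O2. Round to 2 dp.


Balanced combustion: C15H6 + 16.5 O2 -> 15 CO2 + 3 H2O
O2 needed = C + H/4 = 15 + 6/4 = 16.50 moles
Air moles = O2 / 0.21 = 16.50 / 0.21 = 78.57 moles air


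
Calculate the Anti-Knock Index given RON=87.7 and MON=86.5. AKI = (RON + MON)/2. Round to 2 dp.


AKI = (RON + MON) / 2
AKI = (87.7 + 86.5) / 2
AKI = 174.2 / 2 = 87.10


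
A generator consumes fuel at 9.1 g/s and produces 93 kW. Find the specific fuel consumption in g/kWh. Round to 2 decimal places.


SFC = (mf / BP) * 3600
Rate = 9.1 / 93 = 0.097849 g/(s*kW)
SFC = 0.097849 * 3600 = 352.26 g/kWh


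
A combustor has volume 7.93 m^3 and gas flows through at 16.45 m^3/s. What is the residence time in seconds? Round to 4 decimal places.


tau = V / Q_flow
tau = 7.93 / 16.45 = 0.4821 s


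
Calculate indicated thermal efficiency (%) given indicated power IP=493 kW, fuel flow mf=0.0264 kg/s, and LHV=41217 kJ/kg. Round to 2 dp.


eta_ith = (IP / (mf * LHV)) * 100
Denominator = 0.0264 * 41217 = 1088.1288 kW
eta_ith = (493 / 1088.1288) * 100 = 45.31%


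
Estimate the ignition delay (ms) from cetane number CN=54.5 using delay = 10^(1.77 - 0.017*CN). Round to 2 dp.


delay = 10^(1.77 - 0.017*CN)
Exponent = 1.77 - 0.017*54.5 = 0.8435
delay = 10^0.8435 = 6.97 ms


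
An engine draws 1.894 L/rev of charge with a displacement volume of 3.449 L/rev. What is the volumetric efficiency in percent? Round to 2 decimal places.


eta_v = (V_actual / V_disp) * 100
Ratio = 1.894 / 3.449 = 0.5491
eta_v = 0.5491 * 100 = 54.91%


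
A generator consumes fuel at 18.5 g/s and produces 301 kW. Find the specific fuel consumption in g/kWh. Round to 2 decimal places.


SFC = (mf / BP) * 3600
Rate = 18.5 / 301 = 0.061462 g/(s*kW)
SFC = 0.061462 * 3600 = 221.26 g/kWh


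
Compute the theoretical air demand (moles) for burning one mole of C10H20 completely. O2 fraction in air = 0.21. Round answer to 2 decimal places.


Balanced combustion: C10H20 + 15 O2 -> 10 CO2 + 10 H2O
O2 needed = C + H/4 = 10 + 20/4 = 15.00 moles
Air moles = O2 / 0.21 = 15.00 / 0.21 = 71.43 moles air


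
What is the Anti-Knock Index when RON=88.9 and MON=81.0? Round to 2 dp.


AKI = (RON + MON) / 2
AKI = (88.9 + 81.0) / 2
AKI = 169.9 / 2 = 84.95


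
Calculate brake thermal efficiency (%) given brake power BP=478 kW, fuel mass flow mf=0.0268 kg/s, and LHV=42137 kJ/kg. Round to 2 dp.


eta_BTE = (BP / (mf * LHV)) * 100
Denominator = 0.0268 * 42137 = 1129.2716 kW
eta_BTE = (478 / 1129.2716) * 100 = 42.33%


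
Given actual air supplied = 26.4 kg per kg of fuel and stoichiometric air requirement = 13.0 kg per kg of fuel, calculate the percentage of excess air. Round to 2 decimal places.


Excess air = actual - stoichiometric = 26.4 - 13.0 = 13.40 kg/kg fuel
Excess air % = (excess / stoich) * 100 = (13.40 / 13.0) * 100 = 103.08%


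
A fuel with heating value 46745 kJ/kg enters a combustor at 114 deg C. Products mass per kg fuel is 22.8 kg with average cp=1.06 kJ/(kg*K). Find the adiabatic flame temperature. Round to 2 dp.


T_ad = T_in + Hc / (m_p * cp)
Denominator = 22.8 * 1.06 = 24.1680
Temperature rise = 46745 / 24.1680 = 1934.17 K
T_ad = 114 + 1934.17 = 2048.17 deg C


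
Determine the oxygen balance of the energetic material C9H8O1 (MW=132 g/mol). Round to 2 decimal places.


OB = -1600 * (2C + H/2 - O) / MW
Inner = 2*9 + 8/2 - 1 = 21.00
OB = -1600 * 21.00 / 132 = -254.55%


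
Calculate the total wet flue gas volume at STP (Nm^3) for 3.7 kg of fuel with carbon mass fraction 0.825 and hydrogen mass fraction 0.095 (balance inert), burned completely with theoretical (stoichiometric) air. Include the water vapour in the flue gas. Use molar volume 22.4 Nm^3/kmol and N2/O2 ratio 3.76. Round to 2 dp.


Per kg fuel: CO2 = (C/12 kmol)*22.4 = (0.825/12)*22.4 = 1.54000 Nm^3
Per kg fuel: H2O = (H/2 kmol)*22.4 = (0.095/2)*22.4 = 1.06400 Nm^3
O2 needed per kg fuel = C/12 + H/4 = 0.825/12 + 0.095/4 = 0.09250000 kmol
Per kg fuel: N2 = O2*3.76*22.4 = 0.09250000*3.76*22.4 = 7.79072 Nm^3
Total per kg = 1.54000 + 1.06400 + 7.79072 = 10.39472 Nm^3
Total = 10.39472 * 3.7 = 38.46 Nm^3


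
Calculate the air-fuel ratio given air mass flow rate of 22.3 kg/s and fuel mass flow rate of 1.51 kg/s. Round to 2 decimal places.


AFR = m_air / m_fuel
AFR = 22.3 / 1.51 = 14.77


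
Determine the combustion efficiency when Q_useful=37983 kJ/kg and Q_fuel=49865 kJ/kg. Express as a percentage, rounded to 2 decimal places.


Efficiency = (Q_useful / Q_fuel) * 100
Efficiency = (37983 / 49865) * 100
Efficiency = 0.7617 * 100 = 76.17%


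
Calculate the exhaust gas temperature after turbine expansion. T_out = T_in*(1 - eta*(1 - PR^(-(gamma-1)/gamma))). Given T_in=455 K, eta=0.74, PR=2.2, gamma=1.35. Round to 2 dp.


T_out = T_in * (1 - eta * (1 - PR^(-(gamma-1)/gamma)))
Exponent = -(1.35-1)/1.35 = -0.25925926
PR^exp = 2.2^(-0.25925926) = 0.81512413
Factor = 1 - 0.74*(1 - 0.81512413) = 0.86319186
T_out = 455 * 0.86319186 = 392.75 K


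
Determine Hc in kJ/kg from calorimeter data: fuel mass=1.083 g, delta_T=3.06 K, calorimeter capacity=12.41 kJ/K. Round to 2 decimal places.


Hc = C_cal * delta_T / m_fuel
Q_released = 12.41 * 3.06 = 37.9746 kJ
m_fuel = 1.083 g = 1.083/1000 kg = 0.001083 kg
Hc = 37.9746 / 0.001083 = 35064.27 kJ/kg


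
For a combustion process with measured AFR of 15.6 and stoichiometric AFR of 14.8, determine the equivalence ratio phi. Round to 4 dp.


phi = AFR_stoich / AFR_actual
phi = 14.8 / 15.6 = 0.9487


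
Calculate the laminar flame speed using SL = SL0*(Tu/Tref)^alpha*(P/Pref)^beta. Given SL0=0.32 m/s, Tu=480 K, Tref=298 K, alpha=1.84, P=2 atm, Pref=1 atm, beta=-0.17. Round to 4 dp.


SL = SL0 * (Tu/Tref)^alpha * (P/Pref)^beta
T ratio = 480/298 = 1.61073826
(T ratio)^alpha = 1.61073826^1.84 = 2.403953
(P/Pref)^beta = 2^(-0.17) = 0.888843
SL = 0.32 * 2.403953 * 0.888843 = 0.6838 m/s


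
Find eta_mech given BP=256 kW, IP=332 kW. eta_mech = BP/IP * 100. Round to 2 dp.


eta_mech = (BP / IP) * 100
Ratio = 256 / 332 = 0.7711
eta_mech = 0.7711 * 100 = 77.11%


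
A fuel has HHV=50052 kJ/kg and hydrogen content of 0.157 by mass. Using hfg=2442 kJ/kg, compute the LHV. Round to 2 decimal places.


LHV = HHV - hfg * 9 * H
Water correction = 2442 * 9 * 0.157 = 3450.546 kJ/kg
LHV = 50052 - 3450.546 = 46601.45 kJ/kg


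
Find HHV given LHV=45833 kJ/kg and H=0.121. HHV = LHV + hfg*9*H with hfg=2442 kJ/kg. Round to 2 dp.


HHV = LHV + hfg * 9 * H
Water addition = 2442 * 9 * 0.121 = 2659.338 kJ/kg
HHV = 45833 + 2659.338 = 48492.34 kJ/kg


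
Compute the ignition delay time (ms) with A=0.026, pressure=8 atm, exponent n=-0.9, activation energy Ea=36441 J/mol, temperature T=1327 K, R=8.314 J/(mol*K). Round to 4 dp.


tau = A * P^n * exp(Ea/(R*T))
P^n = 8^(-0.9) = 0.15389305
Ea/(R*T) = 36441/(8.314*1327) = 3.303006
exp(Ea/(R*T)) = 27.194258
tau = 0.026 * 0.15389305 * 27.194258 = 0.1088 ms


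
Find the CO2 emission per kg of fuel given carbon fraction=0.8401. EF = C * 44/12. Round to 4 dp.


EF = C_frac * (M_CO2 / M_C)
EF = 0.8401 * (44/12)
EF = 0.8401 * 3.666667 = 3.0804 kg_CO2/kg_fuel


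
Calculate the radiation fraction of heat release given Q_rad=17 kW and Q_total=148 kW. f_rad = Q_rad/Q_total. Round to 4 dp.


f_rad = Q_rad / Q_total
f_rad = 17 / 148 = 0.1149


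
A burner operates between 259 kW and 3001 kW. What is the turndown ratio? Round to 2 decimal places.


TDR = Q_max / Q_min
TDR = 3001 / 259 = 11.59


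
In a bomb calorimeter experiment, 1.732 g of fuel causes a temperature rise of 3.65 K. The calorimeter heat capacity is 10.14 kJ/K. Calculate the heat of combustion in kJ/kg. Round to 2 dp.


Hc = C_cal * delta_T / m_fuel
Q_released = 10.14 * 3.65 = 37.0110 kJ
m_fuel = 1.732 g = 1.732/1000 kg = 0.001732 kg
Hc = 37.0110 / 0.001732 = 21368.94 kJ/kg


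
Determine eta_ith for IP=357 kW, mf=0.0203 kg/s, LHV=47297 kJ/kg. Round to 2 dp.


eta_ith = (IP / (mf * LHV)) * 100
Denominator = 0.0203 * 47297 = 960.1291 kW
eta_ith = (357 / 960.1291) * 100 = 37.18%


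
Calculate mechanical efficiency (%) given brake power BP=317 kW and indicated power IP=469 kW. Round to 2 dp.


eta_mech = (BP / IP) * 100
Ratio = 317 / 469 = 0.6759
eta_mech = 0.6759 * 100 = 67.59%


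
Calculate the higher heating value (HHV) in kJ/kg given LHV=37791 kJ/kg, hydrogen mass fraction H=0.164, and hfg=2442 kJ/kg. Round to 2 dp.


HHV = LHV + hfg * 9 * H
Water addition = 2442 * 9 * 0.164 = 3604.392 kJ/kg
HHV = 37791 + 3604.392 = 41395.39 kJ/kg


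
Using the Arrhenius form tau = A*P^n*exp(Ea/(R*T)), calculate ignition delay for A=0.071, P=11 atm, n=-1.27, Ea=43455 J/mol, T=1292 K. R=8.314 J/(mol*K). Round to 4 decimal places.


tau = A * P^n * exp(Ea/(R*T))
P^n = 11^(-1.27) = 0.04758075
Ea/(R*T) = 43455/(8.314*1292) = 4.045454
exp(Ea/(R*T)) = 57.137095
tau = 0.071 * 0.04758075 * 57.137095 = 0.1930 ms


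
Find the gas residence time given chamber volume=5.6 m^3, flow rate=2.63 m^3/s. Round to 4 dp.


tau = V / Q_flow
tau = 5.6 / 2.63 = 2.1293 s


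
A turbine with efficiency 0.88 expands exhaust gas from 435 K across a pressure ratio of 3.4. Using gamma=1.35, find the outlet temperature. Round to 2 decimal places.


T_out = T_in * (1 - eta * (1 - PR^(-(gamma-1)/gamma)))
Exponent = -(1.35-1)/1.35 = -0.25925926
PR^exp = 3.4^(-0.25925926) = 0.72813041
Factor = 1 - 0.88*(1 - 0.72813041) = 0.76075476
T_out = 435 * 0.76075476 = 330.93 K


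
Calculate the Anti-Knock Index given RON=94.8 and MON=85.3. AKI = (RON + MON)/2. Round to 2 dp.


AKI = (RON + MON) / 2
AKI = (94.8 + 85.3) / 2
AKI = 180.1 / 2 = 90.05


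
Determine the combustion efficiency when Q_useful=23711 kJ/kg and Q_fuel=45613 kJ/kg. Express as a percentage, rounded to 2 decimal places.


Efficiency = (Q_useful / Q_fuel) * 100
Efficiency = (23711 / 45613) * 100
Efficiency = 0.5198 * 100 = 51.98%


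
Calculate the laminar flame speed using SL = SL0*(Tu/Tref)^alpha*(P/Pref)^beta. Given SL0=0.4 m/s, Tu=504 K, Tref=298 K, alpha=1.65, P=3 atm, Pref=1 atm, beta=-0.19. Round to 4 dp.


SL = SL0 * (Tu/Tref)^alpha * (P/Pref)^beta
T ratio = 504/298 = 1.69127517
(T ratio)^alpha = 1.69127517^1.65 = 2.379872
(P/Pref)^beta = 3^(-0.19) = 0.811609
SL = 0.4 * 2.379872 * 0.811609 = 0.7726 m/s


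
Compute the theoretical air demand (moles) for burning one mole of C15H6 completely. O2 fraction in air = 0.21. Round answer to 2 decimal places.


Balanced combustion: C15H6 + 16.5 O2 -> 15 CO2 + 3 H2O
O2 needed = C + H/4 = 15 + 6/4 = 16.50 moles
Air moles = O2 / 0.21 = 16.50 / 0.21 = 78.57 moles air


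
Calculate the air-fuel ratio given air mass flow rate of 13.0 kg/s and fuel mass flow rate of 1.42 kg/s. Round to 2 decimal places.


AFR = m_air / m_fuel
AFR = 13.0 / 1.42 = 9.15


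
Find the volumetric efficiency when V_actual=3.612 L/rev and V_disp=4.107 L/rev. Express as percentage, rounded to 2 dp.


eta_v = (V_actual / V_disp) * 100
Ratio = 3.612 / 4.107 = 0.8795
eta_v = 0.8795 * 100 = 87.95%


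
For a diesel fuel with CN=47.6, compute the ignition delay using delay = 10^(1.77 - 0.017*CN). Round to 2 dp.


delay = 10^(1.77 - 0.017*CN)
Exponent = 1.77 - 0.017*47.6 = 0.9608
delay = 10^0.9608 = 9.14 ms


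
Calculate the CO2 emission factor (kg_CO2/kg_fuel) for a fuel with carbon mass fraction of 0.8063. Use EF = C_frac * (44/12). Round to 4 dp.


EF = C_frac * (M_CO2 / M_C)
EF = 0.8063 * (44/12)
EF = 0.8063 * 3.666667 = 2.9564 kg_CO2/kg_fuel


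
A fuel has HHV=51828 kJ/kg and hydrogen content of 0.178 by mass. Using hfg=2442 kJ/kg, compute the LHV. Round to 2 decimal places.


LHV = HHV - hfg * 9 * H
Water correction = 2442 * 9 * 0.178 = 3912.084 kJ/kg
LHV = 51828 - 3912.084 = 47915.92 kJ/kg


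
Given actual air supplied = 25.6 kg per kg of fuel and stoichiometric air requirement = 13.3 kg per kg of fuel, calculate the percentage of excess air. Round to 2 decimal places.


Excess air = actual - stoichiometric = 25.6 - 13.3 = 12.30 kg/kg fuel
Excess air % = (excess / stoich) * 100 = (12.30 / 13.3) * 100 = 92.48%


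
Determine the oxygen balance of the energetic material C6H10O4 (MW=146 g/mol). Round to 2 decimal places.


OB = -1600 * (2C + H/2 - O) / MW
Inner = 2*6 + 10/2 - 4 = 13.00
OB = -1600 * 13.00 / 146 = -142.47%


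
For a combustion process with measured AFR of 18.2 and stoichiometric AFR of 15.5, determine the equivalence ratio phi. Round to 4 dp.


phi = AFR_stoich / AFR_actual
phi = 15.5 / 18.2 = 0.8516


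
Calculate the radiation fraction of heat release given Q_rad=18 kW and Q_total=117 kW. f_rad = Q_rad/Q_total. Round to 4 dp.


f_rad = Q_rad / Q_total
f_rad = 18 / 117 = 0.1538


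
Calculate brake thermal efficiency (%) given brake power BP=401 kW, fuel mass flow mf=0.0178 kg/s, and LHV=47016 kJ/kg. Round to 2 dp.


eta_BTE = (BP / (mf * LHV)) * 100
Denominator = 0.0178 * 47016 = 836.8848 kW
eta_BTE = (401 / 836.8848) * 100 = 47.92%


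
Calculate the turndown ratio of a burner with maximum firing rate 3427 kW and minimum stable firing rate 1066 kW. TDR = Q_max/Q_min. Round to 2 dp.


TDR = Q_max / Q_min
TDR = 3427 / 1066 = 3.21


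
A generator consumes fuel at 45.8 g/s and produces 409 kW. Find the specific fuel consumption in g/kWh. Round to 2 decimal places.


SFC = (mf / BP) * 3600
Rate = 45.8 / 409 = 0.111980 g/(s*kW)
SFC = 0.111980 * 3600 = 403.13 g/kWh


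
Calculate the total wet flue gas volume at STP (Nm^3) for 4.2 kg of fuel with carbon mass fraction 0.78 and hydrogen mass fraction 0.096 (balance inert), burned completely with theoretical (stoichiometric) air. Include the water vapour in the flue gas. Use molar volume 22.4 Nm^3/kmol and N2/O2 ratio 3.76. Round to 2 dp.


Per kg fuel: CO2 = (C/12 kmol)*22.4 = (0.78/12)*22.4 = 1.45600 Nm^3
Per kg fuel: H2O = (H/2 kmol)*22.4 = (0.096/2)*22.4 = 1.07520 Nm^3
O2 needed per kg fuel = C/12 + H/4 = 0.78/12 + 0.096/4 = 0.08900000 kmol
Per kg fuel: N2 = O2*3.76*22.4 = 0.08900000*3.76*22.4 = 7.49594 Nm^3
Total per kg = 1.45600 + 1.07520 + 7.49594 = 10.02714 Nm^3
Total = 10.02714 * 4.2 = 42.11 Nm^3


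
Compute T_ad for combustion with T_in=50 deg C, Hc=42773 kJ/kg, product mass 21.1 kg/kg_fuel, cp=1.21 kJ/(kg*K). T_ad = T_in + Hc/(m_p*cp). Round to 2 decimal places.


T_ad = T_in + Hc / (m_p * cp)
Denominator = 21.1 * 1.21 = 25.5310
Temperature rise = 42773 / 25.5310 = 1675.34 K
T_ad = 50 + 1675.34 = 1725.34 deg C


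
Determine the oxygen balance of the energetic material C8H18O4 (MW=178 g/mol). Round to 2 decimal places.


OB = -1600 * (2C + H/2 - O) / MW
Inner = 2*8 + 18/2 - 4 = 21.00
OB = -1600 * 21.00 / 178 = -188.76%


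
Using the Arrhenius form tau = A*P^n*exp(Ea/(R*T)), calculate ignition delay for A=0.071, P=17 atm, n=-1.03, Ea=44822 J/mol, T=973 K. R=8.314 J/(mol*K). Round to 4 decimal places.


tau = A * P^n * exp(Ea/(R*T))
P^n = 17^(-1.03) = 0.05403033
Ea/(R*T) = 44822/(8.314*973) = 5.540748
exp(Ea/(R*T)) = 254.868480
tau = 0.071 * 0.05403033 * 254.868480 = 0.9777 ms


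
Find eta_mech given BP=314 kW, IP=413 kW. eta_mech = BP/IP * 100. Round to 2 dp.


eta_mech = (BP / IP) * 100
Ratio = 314 / 413 = 0.7603
eta_mech = 0.7603 * 100 = 76.03%


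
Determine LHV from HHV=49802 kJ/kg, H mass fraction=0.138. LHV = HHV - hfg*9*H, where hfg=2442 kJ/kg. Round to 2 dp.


LHV = HHV - hfg * 9 * H
Water correction = 2442 * 9 * 0.138 = 3032.964 kJ/kg
LHV = 49802 - 3032.964 = 46769.04 kJ/kg


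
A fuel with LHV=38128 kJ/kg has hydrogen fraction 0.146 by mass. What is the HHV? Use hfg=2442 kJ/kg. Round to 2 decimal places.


HHV = LHV + hfg * 9 * H
Water addition = 2442 * 9 * 0.146 = 3208.788 kJ/kg
HHV = 38128 + 3208.788 = 41336.79 kJ/kg


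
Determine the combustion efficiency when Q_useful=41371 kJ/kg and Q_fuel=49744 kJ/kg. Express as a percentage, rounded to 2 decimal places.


Efficiency = (Q_useful / Q_fuel) * 100
Efficiency = (41371 / 49744) * 100
Efficiency = 0.8317 * 100 = 83.17%


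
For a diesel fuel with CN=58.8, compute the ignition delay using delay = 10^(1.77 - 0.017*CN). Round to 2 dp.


delay = 10^(1.77 - 0.017*CN)
Exponent = 1.77 - 0.017*58.8 = 0.7704
delay = 10^0.7704 = 5.89 ms


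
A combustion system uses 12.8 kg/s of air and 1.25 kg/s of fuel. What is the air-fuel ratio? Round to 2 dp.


AFR = m_air / m_fuel
AFR = 12.8 / 1.25 = 10.24


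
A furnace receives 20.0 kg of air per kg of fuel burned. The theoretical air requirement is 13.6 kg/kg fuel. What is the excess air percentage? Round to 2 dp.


Excess air = actual - stoichiometric = 20.0 - 13.6 = 6.40 kg/kg fuel
Excess air % = (excess / stoich) * 100 = (6.40 / 13.6) * 100 = 47.06%


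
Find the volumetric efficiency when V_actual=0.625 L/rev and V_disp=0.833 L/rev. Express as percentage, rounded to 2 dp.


eta_v = (V_actual / V_disp) * 100
Ratio = 0.625 / 0.833 = 0.7503
eta_v = 0.7503 * 100 = 75.03%


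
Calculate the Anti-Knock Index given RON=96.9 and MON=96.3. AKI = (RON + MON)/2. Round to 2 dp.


AKI = (RON + MON) / 2
AKI = (96.9 + 96.3) / 2
AKI = 193.2 / 2 = 96.60


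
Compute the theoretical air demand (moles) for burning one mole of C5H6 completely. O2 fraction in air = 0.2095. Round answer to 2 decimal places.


Balanced combustion: C5H6 + 6.5 O2 -> 5 CO2 + 3 H2O
O2 needed = C + H/4 = 5 + 6/4 = 6.50 moles
Air moles = O2 / 0.2095 = 6.50 / 0.2095 = 31.03 moles air


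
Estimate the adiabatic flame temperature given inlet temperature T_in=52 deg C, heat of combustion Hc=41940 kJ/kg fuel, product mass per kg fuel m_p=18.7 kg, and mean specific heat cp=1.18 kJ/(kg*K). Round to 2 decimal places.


T_ad = T_in + Hc / (m_p * cp)
Denominator = 18.7 * 1.18 = 22.0660
Temperature rise = 41940 / 22.0660 = 1900.66 K
T_ad = 52 + 1900.66 = 1952.66 deg C


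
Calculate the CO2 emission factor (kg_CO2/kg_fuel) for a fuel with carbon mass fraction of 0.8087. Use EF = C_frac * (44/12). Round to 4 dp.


EF = C_frac * (M_CO2 / M_C)
EF = 0.8087 * (44/12)
EF = 0.8087 * 3.666667 = 2.9652 kg_CO2/kg_fuel


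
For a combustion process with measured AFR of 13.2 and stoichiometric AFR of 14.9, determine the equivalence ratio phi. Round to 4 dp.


phi = AFR_stoich / AFR_actual
phi = 14.9 / 13.2 = 1.1288


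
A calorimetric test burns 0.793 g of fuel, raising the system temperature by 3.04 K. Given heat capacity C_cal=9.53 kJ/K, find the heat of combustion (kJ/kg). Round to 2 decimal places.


Hc = C_cal * delta_T / m_fuel
Q_released = 9.53 * 3.04 = 28.9712 kJ
m_fuel = 0.793 g = 0.793/1000 kg = 0.000793 kg
Hc = 28.9712 / 0.000793 = 36533.67 kJ/kg


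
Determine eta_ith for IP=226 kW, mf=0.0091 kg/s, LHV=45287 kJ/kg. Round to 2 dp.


eta_ith = (IP / (mf * LHV)) * 100
Denominator = 0.0091 * 45287 = 412.1117 kW
eta_ith = (226 / 412.1117) * 100 = 54.84%


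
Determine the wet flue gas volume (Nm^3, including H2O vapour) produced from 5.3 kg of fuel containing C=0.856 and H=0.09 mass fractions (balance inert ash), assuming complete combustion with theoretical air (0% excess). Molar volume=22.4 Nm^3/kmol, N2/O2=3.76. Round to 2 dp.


Per kg fuel: CO2 = (C/12 kmol)*22.4 = (0.856/12)*22.4 = 1.59787 Nm^3
Per kg fuel: H2O = (H/2 kmol)*22.4 = (0.09/2)*22.4 = 1.00800 Nm^3
O2 needed per kg fuel = C/12 + H/4 = 0.856/12 + 0.09/4 = 0.09383333 kmol
Per kg fuel: N2 = O2*3.76*22.4 = 0.09383333*3.76*22.4 = 7.90302 Nm^3
Total per kg = 1.59787 + 1.00800 + 7.90302 = 10.50889 Nm^3
Total = 10.50889 * 5.3 = 55.70 Nm^3


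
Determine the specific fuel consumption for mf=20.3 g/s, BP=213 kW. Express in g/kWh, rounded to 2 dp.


SFC = (mf / BP) * 3600
Rate = 20.3 / 213 = 0.095305 g/(s*kW)
SFC = 0.095305 * 3600 = 343.10 g/kWh


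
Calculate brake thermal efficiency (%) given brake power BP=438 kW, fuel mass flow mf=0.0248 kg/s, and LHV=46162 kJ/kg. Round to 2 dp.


eta_BTE = (BP / (mf * LHV)) * 100
Denominator = 0.0248 * 46162 = 1144.8176 kW
eta_BTE = (438 / 1144.8176) * 100 = 38.26%


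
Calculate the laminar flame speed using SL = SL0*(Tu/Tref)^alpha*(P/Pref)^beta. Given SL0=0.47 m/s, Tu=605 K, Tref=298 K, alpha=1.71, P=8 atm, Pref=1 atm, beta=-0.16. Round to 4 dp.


SL = SL0 * (Tu/Tref)^alpha * (P/Pref)^beta
T ratio = 605/298 = 2.03020134
(T ratio)^alpha = 2.03020134^1.71 = 3.356540
(P/Pref)^beta = 8^(-0.16) = 0.716978
SL = 0.47 * 3.356540 * 0.716978 = 1.1311 m/s


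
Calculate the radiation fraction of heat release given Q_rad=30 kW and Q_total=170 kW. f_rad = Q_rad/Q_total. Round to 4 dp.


f_rad = Q_rad / Q_total
f_rad = 30 / 170 = 0.1765


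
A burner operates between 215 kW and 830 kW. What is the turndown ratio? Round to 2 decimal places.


TDR = Q_max / Q_min
TDR = 830 / 215 = 3.86


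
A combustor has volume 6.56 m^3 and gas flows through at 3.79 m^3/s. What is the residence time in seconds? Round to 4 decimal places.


tau = V / Q_flow
tau = 6.56 / 3.79 = 1.7309 s


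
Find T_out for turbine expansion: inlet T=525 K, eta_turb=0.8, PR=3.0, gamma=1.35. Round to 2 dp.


T_out = T_in * (1 - eta * (1 - PR^(-(gamma-1)/gamma)))
Exponent = -(1.35-1)/1.35 = -0.25925926
PR^exp = 3.0^(-0.25925926) = 0.75214556
Factor = 1 - 0.8*(1 - 0.75214556) = 0.80171645
T_out = 525 * 0.80171645 = 420.90 K


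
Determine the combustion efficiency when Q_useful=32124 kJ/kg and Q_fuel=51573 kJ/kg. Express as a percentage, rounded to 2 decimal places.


Efficiency = (Q_useful / Q_fuel) * 100
Efficiency = (32124 / 51573) * 100
Efficiency = 0.6229 * 100 = 62.29%


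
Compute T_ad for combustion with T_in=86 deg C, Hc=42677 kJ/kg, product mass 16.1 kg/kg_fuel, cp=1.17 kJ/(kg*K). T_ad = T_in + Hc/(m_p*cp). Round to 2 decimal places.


T_ad = T_in + Hc / (m_p * cp)
Denominator = 16.1 * 1.17 = 18.8370
Temperature rise = 42677 / 18.8370 = 2265.59 K
T_ad = 86 + 2265.59 = 2351.59 deg C


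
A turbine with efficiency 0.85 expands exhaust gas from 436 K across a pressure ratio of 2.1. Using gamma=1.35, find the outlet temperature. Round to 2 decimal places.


T_out = T_in * (1 - eta * (1 - PR^(-(gamma-1)/gamma)))
Exponent = -(1.35-1)/1.35 = -0.25925926
PR^exp = 2.1^(-0.25925926) = 0.82501466
Factor = 1 - 0.85*(1 - 0.82501466) = 0.85126246
T_out = 436 * 0.85126246 = 371.15 K


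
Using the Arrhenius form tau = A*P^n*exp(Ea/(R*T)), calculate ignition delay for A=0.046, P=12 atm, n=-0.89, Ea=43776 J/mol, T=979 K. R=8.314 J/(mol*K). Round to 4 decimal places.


tau = A * P^n * exp(Ea/(R*T))
P^n = 12^(-0.89) = 0.10952889
Ea/(R*T) = 43776/(8.314*979) = 5.378279
exp(Ea/(R*T)) = 216.649198
tau = 0.046 * 0.10952889 * 216.649198 = 1.0915 ms


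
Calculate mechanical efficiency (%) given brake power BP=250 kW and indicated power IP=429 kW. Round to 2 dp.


eta_mech = (BP / IP) * 100
Ratio = 250 / 429 = 0.5828
eta_mech = 0.5828 * 100 = 58.28%


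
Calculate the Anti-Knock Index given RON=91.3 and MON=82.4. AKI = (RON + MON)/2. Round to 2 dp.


AKI = (RON + MON) / 2
AKI = (91.3 + 82.4) / 2
AKI = 173.7 / 2 = 86.85


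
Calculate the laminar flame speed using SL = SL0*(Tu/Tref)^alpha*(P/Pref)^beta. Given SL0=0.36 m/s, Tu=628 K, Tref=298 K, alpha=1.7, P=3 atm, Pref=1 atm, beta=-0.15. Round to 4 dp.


SL = SL0 * (Tu/Tref)^alpha * (P/Pref)^beta
T ratio = 628/298 = 2.10738255
(T ratio)^alpha = 2.10738255^1.7 = 3.551107
(P/Pref)^beta = 3^(-0.15) = 0.848070
SL = 0.36 * 3.551107 * 0.848070 = 1.0842 m/s


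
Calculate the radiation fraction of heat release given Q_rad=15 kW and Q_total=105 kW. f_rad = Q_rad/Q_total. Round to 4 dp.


f_rad = Q_rad / Q_total
f_rad = 15 / 105 = 0.1429


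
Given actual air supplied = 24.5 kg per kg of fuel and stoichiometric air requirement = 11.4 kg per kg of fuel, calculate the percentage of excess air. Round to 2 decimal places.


Excess air = actual - stoichiometric = 24.5 - 11.4 = 13.10 kg/kg fuel
Excess air % = (excess / stoich) * 100 = (13.10 / 11.4) * 100 = 114.91%


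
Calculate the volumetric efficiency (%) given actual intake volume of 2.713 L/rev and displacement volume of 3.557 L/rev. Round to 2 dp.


eta_v = (V_actual / V_disp) * 100
Ratio = 2.713 / 3.557 = 0.7627
eta_v = 0.7627 * 100 = 76.27%


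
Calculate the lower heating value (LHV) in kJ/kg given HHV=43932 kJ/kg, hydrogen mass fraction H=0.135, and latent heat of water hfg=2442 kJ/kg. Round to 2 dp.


LHV = HHV - hfg * 9 * H
Water correction = 2442 * 9 * 0.135 = 2967.030 kJ/kg
LHV = 43932 - 2967.030 = 40964.97 kJ/kg


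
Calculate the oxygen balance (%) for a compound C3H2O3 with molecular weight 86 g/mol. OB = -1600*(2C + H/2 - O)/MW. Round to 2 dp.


OB = -1600 * (2C + H/2 - O) / MW
Inner = 2*3 + 2/2 - 3 = 4.00
OB = -1600 * 4.00 / 86 = -74.42%


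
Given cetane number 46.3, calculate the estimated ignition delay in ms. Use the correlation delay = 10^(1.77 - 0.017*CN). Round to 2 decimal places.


delay = 10^(1.77 - 0.017*CN)
Exponent = 1.77 - 0.017*46.3 = 0.9829
delay = 10^0.9829 = 9.61 ms


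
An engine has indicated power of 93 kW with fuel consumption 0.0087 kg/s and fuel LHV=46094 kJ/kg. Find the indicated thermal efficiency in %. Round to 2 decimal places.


eta_ith = (IP / (mf * LHV)) * 100
Denominator = 0.0087 * 46094 = 401.0178 kW
eta_ith = (93 / 401.0178) * 100 = 23.19%


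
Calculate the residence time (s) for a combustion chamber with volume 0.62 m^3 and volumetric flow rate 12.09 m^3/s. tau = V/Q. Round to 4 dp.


tau = V / Q_flow
tau = 0.62 / 12.09 = 0.0513 s


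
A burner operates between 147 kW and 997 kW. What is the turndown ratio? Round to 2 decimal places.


TDR = Q_max / Q_min
TDR = 997 / 147 = 6.78


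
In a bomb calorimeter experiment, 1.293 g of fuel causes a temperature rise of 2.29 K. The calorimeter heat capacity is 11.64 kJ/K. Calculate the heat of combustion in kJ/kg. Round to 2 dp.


Hc = C_cal * delta_T / m_fuel
Q_released = 11.64 * 2.29 = 26.6556 kJ
m_fuel = 1.293 g = 1.293/1000 kg = 0.001293 kg
Hc = 26.6556 / 0.001293 = 20615.31 kJ/kg


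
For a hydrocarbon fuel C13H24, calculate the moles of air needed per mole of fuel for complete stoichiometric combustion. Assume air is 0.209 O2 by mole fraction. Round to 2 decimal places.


Balanced combustion: C13H24 + 19 O2 -> 13 CO2 + 12 H2O
O2 needed = C + H/4 = 13 + 24/4 = 19.00 moles
Air moles = O2 / 0.209 = 19.00 / 0.209 = 90.91 moles air
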